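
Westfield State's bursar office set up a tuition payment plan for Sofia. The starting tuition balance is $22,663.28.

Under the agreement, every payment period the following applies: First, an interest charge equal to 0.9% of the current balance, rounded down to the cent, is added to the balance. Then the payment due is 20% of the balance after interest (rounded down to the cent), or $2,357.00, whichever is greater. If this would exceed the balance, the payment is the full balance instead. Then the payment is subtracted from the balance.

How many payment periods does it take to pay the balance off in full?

Payment period 1: opening $22,663.28; interest $203.96 → $22,867.24; payment $4,573.44; balance $18,293.80
Payment period 2: opening $18,293.80; interest $164.64 → $18,458.44; payment $3,691.68; balance $14,766.76
Payment period 3: opening $14,766.76; interest $132.90 → $14,899.66; payment $2,979.93; balance $11,919.73
Payment period 4: opening $11,919.73; interest $107.27 → $12,027.00; payment $2,405.40; balance $9,621.60
Payment period 5: opening $9,621.60; interest $86.59 → $9,708.19; payment $2,357.00; balance $7,351.19
Payment period 6: opening $7,351.19; interest $66.16 → $7,417.35; payment $2,357.00; balance $5,060.35
Payment period 7: opening $5,060.35; interest $45.54 → $5,105.89; payment $2,357.00; balance $2,748.89
Payment period 8: opening $2,748.89; interest $24.74 → $2,773.63; payment $2,357.00; balance $416.63
Payment period 9: opening $416.63; interest $3.74 → $420.37; payment $420.37; balance $0.00
Balance reaches $0.00 in payment period 9.

9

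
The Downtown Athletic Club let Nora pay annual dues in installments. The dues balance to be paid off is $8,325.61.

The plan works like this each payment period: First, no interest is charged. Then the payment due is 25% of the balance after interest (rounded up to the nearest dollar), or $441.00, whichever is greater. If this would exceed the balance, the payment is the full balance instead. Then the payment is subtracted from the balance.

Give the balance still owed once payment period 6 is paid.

Payment period 1: $8,325.61 − $2,082.00 → $6,243.61
Payment period 2: $6,243.61 − $1,561.00 → $4,682.61
Payment period 3: $4,682.61 − $1,171.00 → $3,511.61
Payment period 4: $3,511.61 − $878.00 → $2,633.61
Payment period 5: $2,633.61 − $659.00 → $1,974.61
Payment period 6: $1,974.61 − $494.00 → $1,480.61

$1,480.61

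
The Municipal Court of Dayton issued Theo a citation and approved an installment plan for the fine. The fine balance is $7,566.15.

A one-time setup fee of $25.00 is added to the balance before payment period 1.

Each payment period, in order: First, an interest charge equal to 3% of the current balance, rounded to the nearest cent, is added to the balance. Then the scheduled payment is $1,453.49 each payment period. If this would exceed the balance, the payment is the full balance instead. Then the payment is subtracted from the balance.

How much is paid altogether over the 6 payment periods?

Payment period 1: $7,591.15 +$227.73 interest = $7,818.88; pay $1,453.49 → $6,365.39
Payment period 2: $6,365.39 +$190.96 interest = $6,556.35; pay $1,453.49 → $5,102.86
Payment period 3: $5,102.86 +$153.09 interest = $5,255.95; pay $1,453.49 → $3,802.46
Payment period 4: $3,802.46 +$114.07 interest = $3,916.53; pay $1,453.49 → $2,463.04
Payment period 5: $2,463.04 +$73.89 interest = $2,536.93; pay $1,453.49 → $1,083.44
Payment period 6: $1,083.44 +$32.50 interest = $1,115.94; pay $1,115.94 → $0.00
Total paid: $8,383.39

$8,383.39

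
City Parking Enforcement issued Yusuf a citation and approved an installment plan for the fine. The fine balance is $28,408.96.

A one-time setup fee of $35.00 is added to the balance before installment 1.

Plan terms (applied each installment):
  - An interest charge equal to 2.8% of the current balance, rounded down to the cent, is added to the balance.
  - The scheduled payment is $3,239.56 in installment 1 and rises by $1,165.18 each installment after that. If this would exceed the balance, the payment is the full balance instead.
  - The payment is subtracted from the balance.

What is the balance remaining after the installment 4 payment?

Installment 1: $28,443.96 +$796.43 interest = $29,240.39; pay $3,239.56 → $26,000.83
Installment 2: $26,000.83 +$728.02 interest = $26,728.85; pay $4,404.74 → $22,324.11
Installment 3: $22,324.11 +$625.07 interest = $22,949.18; pay $5,569.92 → $17,379.26
Installment 4: $17,379.26 +$486.61 interest = $17,865.87; pay $6,735.10 → $11,130.77

$11,130.77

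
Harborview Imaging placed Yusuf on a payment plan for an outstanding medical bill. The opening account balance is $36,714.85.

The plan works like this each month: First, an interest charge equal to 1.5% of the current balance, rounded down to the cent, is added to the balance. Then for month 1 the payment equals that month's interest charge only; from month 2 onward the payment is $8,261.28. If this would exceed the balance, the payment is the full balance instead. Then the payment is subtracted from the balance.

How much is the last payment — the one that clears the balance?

$5,249.26

Month 1: opening $36,714.85; interest $550.72 → $37,265.57; payment $550.72; balance $36,714.85
Month 2: opening $36,714.85; interest $550.72 → $37,265.57; payment $8,261.28; balance $29,004.29
Month 3: opening $29,004.29; interest $435.06 → $29,439.35; payment $8,261.28; balance $21,178.07
Month 4: opening $21,178.07; interest $317.67 → $21,495.74; payment $8,261.28; balance $13,234.46
Month 5: opening $13,234.46; interest $198.51 → $13,432.97; payment $8,261.28; balance $5,171.69
Month 6: opening $5,171.69; interest $77.57 → $5,249.26; payment $5,249.26; balance $0.00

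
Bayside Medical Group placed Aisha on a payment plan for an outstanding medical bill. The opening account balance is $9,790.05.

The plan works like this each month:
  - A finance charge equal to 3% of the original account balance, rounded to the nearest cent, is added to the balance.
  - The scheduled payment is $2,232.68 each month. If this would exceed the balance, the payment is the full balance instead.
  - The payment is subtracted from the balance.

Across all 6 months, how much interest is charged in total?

$1,762.20

# | Opening | Interest | Payment | End bal
1 | $9,790.05 | $293.70 | $2,232.68 | $7,851.07
2 | $7,851.07 | $293.70 | $2,232.68 | $5,912.09
3 | $5,912.09 | $293.70 | $2,232.68 | $3,973.11
4 | $3,973.11 | $293.70 | $2,232.68 | $2,034.13
5 | $2,034.13 | $293.70 | $2,232.68 | $95.15
6 | $95.15 | $293.70 | $388.85 | $0.00
Total interest: $293.70 + $293.70 + $293.70 + $293.70 + $293.70 + $293.70 = $1,762.20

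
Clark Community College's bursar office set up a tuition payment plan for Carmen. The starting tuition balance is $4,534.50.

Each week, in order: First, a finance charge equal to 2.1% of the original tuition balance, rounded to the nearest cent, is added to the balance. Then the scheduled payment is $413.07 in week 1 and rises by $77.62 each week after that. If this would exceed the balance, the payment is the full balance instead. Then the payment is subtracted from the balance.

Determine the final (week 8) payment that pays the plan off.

Week 1: opening $4,534.50; interest $95.22 → $4,629.72; payment $413.07; balance $4,216.65
Week 2: opening $4,216.65; interest $95.22 → $4,311.87; payment $490.69; balance $3,821.18
Week 3: opening $3,821.18; interest $95.22 → $3,916.40; payment $568.31; balance $3,348.09
Week 4: opening $3,348.09; interest $95.22 → $3,443.31; payment $645.93; balance $2,797.38
Week 5: opening $2,797.38; interest $95.22 → $2,892.60; payment $723.55; balance $2,169.05
Week 6: opening $2,169.05; interest $95.22 → $2,264.27; payment $801.17; balance $1,463.10
Week 7: opening $1,463.10; interest $95.22 → $1,558.32; payment $878.79; balance $679.53
Week 8: opening $679.53; interest $95.22 → $774.75; payment $774.75; balance $0.00

$774.75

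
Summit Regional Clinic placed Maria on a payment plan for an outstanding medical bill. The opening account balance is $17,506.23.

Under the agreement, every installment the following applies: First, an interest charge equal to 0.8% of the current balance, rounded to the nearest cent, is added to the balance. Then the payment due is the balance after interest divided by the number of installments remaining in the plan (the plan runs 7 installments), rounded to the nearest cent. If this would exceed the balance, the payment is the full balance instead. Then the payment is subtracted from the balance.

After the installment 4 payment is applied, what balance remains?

Installment 1: $17,506.23 +$140.05 interest = $17,646.28; pay $2,520.90 → $15,125.38
Installment 2: $15,125.38 +$121.00 interest = $15,246.38; pay $2,541.06 → $12,705.32
Installment 3: $12,705.32 +$101.64 interest = $12,806.96; pay $2,561.39 → $10,245.57
Installment 4: $10,245.57 +$81.96 interest = $10,327.53; pay $2,581.88 → $7,745.65

$7,745.65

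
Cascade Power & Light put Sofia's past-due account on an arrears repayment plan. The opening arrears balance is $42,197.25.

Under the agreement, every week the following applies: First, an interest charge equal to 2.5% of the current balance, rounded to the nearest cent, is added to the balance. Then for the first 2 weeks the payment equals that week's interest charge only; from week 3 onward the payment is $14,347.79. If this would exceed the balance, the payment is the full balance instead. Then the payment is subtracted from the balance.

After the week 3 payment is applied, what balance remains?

$28,904.39

# | Opening | Interest | Payment | End bal
1 | $42,197.25 | $1,054.93 | $1,054.93 | $42,197.25
2 | $42,197.25 | $1,054.93 | $1,054.93 | $42,197.25
3 | $42,197.25 | $1,054.93 | $14,347.79 | $28,904.39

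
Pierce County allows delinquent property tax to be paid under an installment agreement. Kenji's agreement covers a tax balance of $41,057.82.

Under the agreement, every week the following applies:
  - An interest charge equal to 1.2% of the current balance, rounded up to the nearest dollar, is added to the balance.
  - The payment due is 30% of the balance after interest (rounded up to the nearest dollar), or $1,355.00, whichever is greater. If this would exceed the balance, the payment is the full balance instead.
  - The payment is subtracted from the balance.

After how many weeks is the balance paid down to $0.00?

10

Week 1: $41,057.82 +$493.00 interest = $41,550.82; pay $12,466.00 → $29,084.82
Week 2: $29,084.82 +$350.00 interest = $29,434.82; pay $8,831.00 → $20,603.82
Week 3: $20,603.82 +$248.00 interest = $20,851.82; pay $6,256.00 → $14,595.82
Week 4: $14,595.82 +$176.00 interest = $14,771.82; pay $4,432.00 → $10,339.82
Week 5: $10,339.82 +$125.00 interest = $10,464.82; pay $3,140.00 → $7,324.82
Week 6: $7,324.82 +$88.00 interest = $7,412.82; pay $2,224.00 → $5,188.82
Week 7: $5,188.82 +$63.00 interest = $5,251.82; pay $1,576.00 → $3,675.82
Week 8: $3,675.82 +$45.00 interest = $3,720.82; pay $1,355.00 → $2,365.82
Week 9: $2,365.82 +$29.00 interest = $2,394.82; pay $1,355.00 → $1,039.82
Week 10: $1,039.82 +$13.00 interest = $1,052.82; pay $1,052.82 → $0.00
Balance reaches $0.00 in week 10.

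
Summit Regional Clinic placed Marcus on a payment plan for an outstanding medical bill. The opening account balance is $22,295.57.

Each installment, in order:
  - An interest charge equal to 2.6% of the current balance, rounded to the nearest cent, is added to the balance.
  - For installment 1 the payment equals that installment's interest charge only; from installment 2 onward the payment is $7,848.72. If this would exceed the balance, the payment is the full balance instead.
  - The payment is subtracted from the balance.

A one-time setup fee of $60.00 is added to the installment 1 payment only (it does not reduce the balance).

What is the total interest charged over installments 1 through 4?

$1,746.83

Installment 1: opening $22,295.57; interest $579.68 → $22,875.25; payment $579.68 (+ $60.00 fee); balance $22,295.57
Installment 2: opening $22,295.57; interest $579.68 → $22,875.25; payment $7,848.72; balance $15,026.53
Installment 3: opening $15,026.53; interest $390.69 → $15,417.22; payment $7,848.72; balance $7,568.50
Installment 4: opening $7,568.50; interest $196.78 → $7,765.28; payment $7,765.28; balance $0.00
Total interest: $579.68 + $579.68 + $390.69 + $196.78 = $1,746.83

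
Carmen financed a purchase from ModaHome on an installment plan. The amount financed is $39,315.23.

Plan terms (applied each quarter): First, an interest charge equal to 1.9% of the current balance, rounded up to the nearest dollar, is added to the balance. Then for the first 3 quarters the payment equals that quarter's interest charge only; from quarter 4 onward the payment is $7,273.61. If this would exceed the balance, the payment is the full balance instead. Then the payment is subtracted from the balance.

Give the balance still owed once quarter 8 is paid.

Quarter 1: opening $39,315.23; interest $747.00 → $40,062.23; payment $747.00; balance $39,315.23
Quarter 2: opening $39,315.23; interest $747.00 → $40,062.23; payment $747.00; balance $39,315.23
Quarter 3: opening $39,315.23; interest $747.00 → $40,062.23; payment $747.00; balance $39,315.23
Quarter 4: opening $39,315.23; interest $747.00 → $40,062.23; payment $7,273.61; balance $32,788.62
Quarter 5: opening $32,788.62; interest $623.00 → $33,411.62; payment $7,273.61; balance $26,138.01
Quarter 6: opening $26,138.01; interest $497.00 → $26,635.01; payment $7,273.61; balance $19,361.40
Quarter 7: opening $19,361.40; interest $368.00 → $19,729.40; payment $7,273.61; balance $12,455.79
Quarter 8: opening $12,455.79; interest $237.00 → $12,692.79; payment $7,273.61; balance $5,419.18

$5,419.18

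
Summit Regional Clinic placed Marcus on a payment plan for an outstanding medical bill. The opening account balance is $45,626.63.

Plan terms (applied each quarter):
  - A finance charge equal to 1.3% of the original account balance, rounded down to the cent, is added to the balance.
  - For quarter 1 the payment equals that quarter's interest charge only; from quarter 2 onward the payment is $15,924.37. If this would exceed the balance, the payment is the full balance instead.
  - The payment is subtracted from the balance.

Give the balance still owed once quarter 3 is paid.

$14,964.17

Quarter 1: $45,626.63 +$593.14 interest = $46,219.77; pay $593.14 → $45,626.63
Quarter 2: $45,626.63 +$593.14 interest = $46,219.77; pay $15,924.37 → $30,295.40
Quarter 3: $30,295.40 +$593.14 interest = $30,888.54; pay $15,924.37 → $14,964.17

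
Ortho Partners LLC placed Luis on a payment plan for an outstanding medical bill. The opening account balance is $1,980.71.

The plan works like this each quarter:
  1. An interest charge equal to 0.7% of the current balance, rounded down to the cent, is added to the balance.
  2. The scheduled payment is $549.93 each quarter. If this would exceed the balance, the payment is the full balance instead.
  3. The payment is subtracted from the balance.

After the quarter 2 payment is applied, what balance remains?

$904.82

Quarter 1: $1,980.71 +$13.86 interest = $1,994.57; pay $549.93 → $1,444.64
Quarter 2: $1,444.64 +$10.11 interest = $1,454.75; pay $549.93 → $904.82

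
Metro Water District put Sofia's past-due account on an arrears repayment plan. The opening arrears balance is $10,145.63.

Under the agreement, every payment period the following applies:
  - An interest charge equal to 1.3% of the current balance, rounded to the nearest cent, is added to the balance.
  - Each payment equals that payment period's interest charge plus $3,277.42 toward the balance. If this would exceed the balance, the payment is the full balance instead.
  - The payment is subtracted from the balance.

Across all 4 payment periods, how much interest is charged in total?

$271.93

Payment period 1: $10,145.63 +$131.89 interest = $10,277.52; pay $3,409.31 → $6,868.21
Payment period 2: $6,868.21 +$89.29 interest = $6,957.50; pay $3,366.71 → $3,590.79
Payment period 3: $3,590.79 +$46.68 interest = $3,637.47; pay $3,324.10 → $313.37
Payment period 4: $313.37 +$4.07 interest = $317.44; pay $317.44 → $0.00
Total interest: $131.89 + $89.29 + $46.68 + $4.07 = $271.93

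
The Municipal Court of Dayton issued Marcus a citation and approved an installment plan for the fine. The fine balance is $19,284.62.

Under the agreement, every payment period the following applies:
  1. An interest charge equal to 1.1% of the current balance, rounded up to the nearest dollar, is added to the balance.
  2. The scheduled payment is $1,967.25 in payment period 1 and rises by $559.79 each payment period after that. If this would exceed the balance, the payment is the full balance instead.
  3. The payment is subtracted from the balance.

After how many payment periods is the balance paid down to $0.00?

6

Payment period 1: $19,284.62 +$213.00 interest = $19,497.62; pay $1,967.25 → $17,530.37
Payment period 2: $17,530.37 +$193.00 interest = $17,723.37; pay $2,527.04 → $15,196.33
Payment period 3: $15,196.33 +$168.00 interest = $15,364.33; pay $3,086.83 → $12,277.50
Payment period 4: $12,277.50 +$136.00 interest = $12,413.50; pay $3,646.62 → $8,766.88
Payment period 5: $8,766.88 +$97.00 interest = $8,863.88; pay $4,206.41 → $4,657.47
Payment period 6: $4,657.47 +$52.00 interest = $4,709.47; pay $4,709.47 → $0.00
Balance reaches $0.00 in payment period 6.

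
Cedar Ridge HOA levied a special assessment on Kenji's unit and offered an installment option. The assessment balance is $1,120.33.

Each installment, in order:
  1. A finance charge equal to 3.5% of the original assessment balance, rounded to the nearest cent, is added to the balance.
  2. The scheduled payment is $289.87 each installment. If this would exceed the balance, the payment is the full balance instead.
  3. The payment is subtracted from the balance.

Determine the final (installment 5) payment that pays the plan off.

Installment 1: opening $1,120.33; interest $39.21 → $1,159.54; payment $289.87; balance $869.67
Installment 2: opening $869.67; interest $39.21 → $908.88; payment $289.87; balance $619.01
Installment 3: opening $619.01; interest $39.21 → $658.22; payment $289.87; balance $368.35
Installment 4: opening $368.35; interest $39.21 → $407.56; payment $289.87; balance $117.69
Installment 5: opening $117.69; interest $39.21 → $156.90; payment $156.90; balance $0.00

$156.90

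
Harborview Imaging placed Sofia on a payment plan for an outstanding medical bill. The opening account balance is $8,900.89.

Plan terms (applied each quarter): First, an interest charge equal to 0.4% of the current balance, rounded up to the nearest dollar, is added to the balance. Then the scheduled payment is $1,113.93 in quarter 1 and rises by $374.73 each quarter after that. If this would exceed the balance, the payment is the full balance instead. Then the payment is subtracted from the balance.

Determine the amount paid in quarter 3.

Quarter 1: opening $8,900.89; interest $36.00 → $8,936.89; payment $1,113.93; balance $7,822.96
Quarter 2: opening $7,822.96; interest $32.00 → $7,854.96; payment $1,488.66; balance $6,366.30
Quarter 3: opening $6,366.30; interest $26.00 → $6,392.30; payment $1,863.39; balance $4,528.91

$1,863.39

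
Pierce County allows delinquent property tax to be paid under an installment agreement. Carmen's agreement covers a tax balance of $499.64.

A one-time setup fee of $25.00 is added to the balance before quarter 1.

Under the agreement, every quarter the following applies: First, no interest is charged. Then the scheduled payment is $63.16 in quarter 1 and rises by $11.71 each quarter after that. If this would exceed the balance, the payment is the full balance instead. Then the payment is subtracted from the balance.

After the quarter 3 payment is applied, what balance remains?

Quarter 1: $524.64 − $63.16 → $461.48
Quarter 2: $461.48 − $74.87 → $386.61
Quarter 3: $386.61 − $86.58 → $300.03

$300.03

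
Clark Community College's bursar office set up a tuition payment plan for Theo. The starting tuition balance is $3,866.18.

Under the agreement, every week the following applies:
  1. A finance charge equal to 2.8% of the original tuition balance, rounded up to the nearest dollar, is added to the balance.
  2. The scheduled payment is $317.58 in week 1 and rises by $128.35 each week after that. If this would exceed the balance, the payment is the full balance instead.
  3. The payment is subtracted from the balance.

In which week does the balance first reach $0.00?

# | Opening | Interest | Payment | End bal
1 | $3,866.18 | $109.00 | $317.58 | $3,657.60
2 | $3,657.60 | $109.00 | $445.93 | $3,320.67
3 | $3,320.67 | $109.00 | $574.28 | $2,855.39
4 | $2,855.39 | $109.00 | $702.63 | $2,261.76
5 | $2,261.76 | $109.00 | $830.98 | $1,539.78
6 | $1,539.78 | $109.00 | $959.33 | $689.45
7 | $689.45 | $109.00 | $798.45 | $0.00
Balance reaches $0.00 in week 7.

7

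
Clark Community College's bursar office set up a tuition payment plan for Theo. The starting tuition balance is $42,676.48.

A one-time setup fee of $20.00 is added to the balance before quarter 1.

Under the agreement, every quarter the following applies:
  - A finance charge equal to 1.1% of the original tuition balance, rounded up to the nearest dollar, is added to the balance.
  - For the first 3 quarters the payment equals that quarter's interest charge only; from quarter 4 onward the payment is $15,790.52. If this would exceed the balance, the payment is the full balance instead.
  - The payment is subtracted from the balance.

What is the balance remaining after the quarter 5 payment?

# | Opening | Interest | Payment | End bal
1 | $42,696.48 | $470.00 | $470.00 | $42,696.48
2 | $42,696.48 | $470.00 | $470.00 | $42,696.48
3 | $42,696.48 | $470.00 | $470.00 | $42,696.48
4 | $42,696.48 | $470.00 | $15,790.52 | $27,375.96
5 | $27,375.96 | $470.00 | $15,790.52 | $12,055.44

$12,055.44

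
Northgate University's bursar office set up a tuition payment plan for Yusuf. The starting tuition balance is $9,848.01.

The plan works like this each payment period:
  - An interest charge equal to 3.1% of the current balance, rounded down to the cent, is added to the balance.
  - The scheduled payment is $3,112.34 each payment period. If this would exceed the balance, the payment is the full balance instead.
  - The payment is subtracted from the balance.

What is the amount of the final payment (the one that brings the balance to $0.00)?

$1,199.13

# | Opening | Interest | Payment | End bal
1 | $9,848.01 | $305.28 | $3,112.34 | $7,040.95
2 | $7,040.95 | $218.26 | $3,112.34 | $4,146.87
3 | $4,146.87 | $128.55 | $3,112.34 | $1,163.08
4 | $1,163.08 | $36.05 | $1,199.13 | $0.00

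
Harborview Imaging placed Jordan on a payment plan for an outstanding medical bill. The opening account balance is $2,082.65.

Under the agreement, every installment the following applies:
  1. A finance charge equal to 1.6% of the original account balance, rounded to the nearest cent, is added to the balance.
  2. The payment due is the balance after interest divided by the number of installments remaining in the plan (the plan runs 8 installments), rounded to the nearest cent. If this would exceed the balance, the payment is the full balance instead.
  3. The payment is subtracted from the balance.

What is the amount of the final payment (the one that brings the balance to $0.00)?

$350.89

# | Opening | Interest | Payment | End bal
1 | $2,082.65 | $33.32 | $264.50 | $1,851.47
2 | $1,851.47 | $33.32 | $269.26 | $1,615.53
3 | $1,615.53 | $33.32 | $274.81 | $1,374.04
4 | $1,374.04 | $33.32 | $281.47 | $1,125.89
5 | $1,125.89 | $33.32 | $289.80 | $869.41
6 | $869.41 | $33.32 | $300.91 | $601.82
7 | $601.82 | $33.32 | $317.57 | $317.57
8 | $317.57 | $33.32 | $350.89 | $0.00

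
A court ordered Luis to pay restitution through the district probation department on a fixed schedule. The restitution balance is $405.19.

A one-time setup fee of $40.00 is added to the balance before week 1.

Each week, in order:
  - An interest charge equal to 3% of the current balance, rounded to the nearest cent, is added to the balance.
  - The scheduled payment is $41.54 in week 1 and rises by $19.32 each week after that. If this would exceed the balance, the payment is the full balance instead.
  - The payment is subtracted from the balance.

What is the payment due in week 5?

$118.82

# | Opening | Interest | Payment | End bal
1 | $445.19 | $13.36 | $41.54 | $417.01
2 | $417.01 | $12.51 | $60.86 | $368.66
3 | $368.66 | $11.06 | $80.18 | $299.54
4 | $299.54 | $8.99 | $99.50 | $209.03
5 | $209.03 | $6.27 | $118.82 | $96.48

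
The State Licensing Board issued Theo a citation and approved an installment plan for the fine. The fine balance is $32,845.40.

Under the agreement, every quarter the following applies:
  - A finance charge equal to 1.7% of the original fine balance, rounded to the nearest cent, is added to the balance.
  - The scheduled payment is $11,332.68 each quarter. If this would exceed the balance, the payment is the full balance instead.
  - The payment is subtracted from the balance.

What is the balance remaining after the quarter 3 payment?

Quarter 1: opening $32,845.40; interest $558.37 → $33,403.77; payment $11,332.68; balance $22,071.09
Quarter 2: opening $22,071.09; interest $558.37 → $22,629.46; payment $11,332.68; balance $11,296.78
Quarter 3: opening $11,296.78; interest $558.37 → $11,855.15; payment $11,332.68; balance $522.47

$522.47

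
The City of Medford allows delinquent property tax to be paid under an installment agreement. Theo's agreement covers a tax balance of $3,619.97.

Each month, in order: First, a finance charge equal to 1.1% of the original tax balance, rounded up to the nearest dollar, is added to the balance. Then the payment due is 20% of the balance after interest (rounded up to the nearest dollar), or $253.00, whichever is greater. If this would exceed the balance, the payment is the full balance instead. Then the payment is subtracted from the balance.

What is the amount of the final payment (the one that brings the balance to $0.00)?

$252.97

# | Opening | Interest | Payment | End bal
1 | $3,619.97 | $40.00 | $732.00 | $2,927.97
2 | $2,927.97 | $40.00 | $594.00 | $2,373.97
3 | $2,373.97 | $40.00 | $483.00 | $1,930.97
4 | $1,930.97 | $40.00 | $395.00 | $1,575.97
5 | $1,575.97 | $40.00 | $324.00 | $1,291.97
6 | $1,291.97 | $40.00 | $267.00 | $1,064.97
7 | $1,064.97 | $40.00 | $253.00 | $851.97
8 | $851.97 | $40.00 | $253.00 | $638.97
9 | $638.97 | $40.00 | $253.00 | $425.97
10 | $425.97 | $40.00 | $253.00 | $212.97
11 | $212.97 | $40.00 | $252.97 | $0.00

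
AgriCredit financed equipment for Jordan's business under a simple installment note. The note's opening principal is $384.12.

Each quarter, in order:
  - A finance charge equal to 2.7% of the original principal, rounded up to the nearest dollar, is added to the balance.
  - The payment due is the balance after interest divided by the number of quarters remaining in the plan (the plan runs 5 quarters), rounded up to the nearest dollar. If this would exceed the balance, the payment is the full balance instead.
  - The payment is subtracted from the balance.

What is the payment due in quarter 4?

Quarter 1: $384.12 +$11.00 interest = $395.12; pay $80.00 → $315.12
Quarter 2: $315.12 +$11.00 interest = $326.12; pay $82.00 → $244.12
Quarter 3: $244.12 +$11.00 interest = $255.12; pay $86.00 → $169.12
Quarter 4: $169.12 +$11.00 interest = $180.12; pay $91.00 → $89.12

$91.00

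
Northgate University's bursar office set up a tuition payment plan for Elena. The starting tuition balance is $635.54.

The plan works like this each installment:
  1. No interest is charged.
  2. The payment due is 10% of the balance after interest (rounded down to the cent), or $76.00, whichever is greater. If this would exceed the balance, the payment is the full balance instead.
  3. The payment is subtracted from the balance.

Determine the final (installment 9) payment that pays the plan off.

# | Opening | Payment | End bal
1 | $635.54 | $76.00 | $559.54
2 | $559.54 | $76.00 | $483.54
3 | $483.54 | $76.00 | $407.54
4 | $407.54 | $76.00 | $331.54
5 | $331.54 | $76.00 | $255.54
6 | $255.54 | $76.00 | $179.54
7 | $179.54 | $76.00 | $103.54
8 | $103.54 | $76.00 | $27.54
9 | $27.54 | $27.54 | $0.00

$27.54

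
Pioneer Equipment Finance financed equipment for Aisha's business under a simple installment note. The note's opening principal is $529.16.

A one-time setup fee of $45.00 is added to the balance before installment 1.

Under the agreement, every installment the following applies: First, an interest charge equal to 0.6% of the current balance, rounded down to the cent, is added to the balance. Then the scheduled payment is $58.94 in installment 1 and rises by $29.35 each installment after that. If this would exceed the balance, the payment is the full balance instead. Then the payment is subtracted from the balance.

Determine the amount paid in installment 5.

# | Opening | Interest | Payment | End bal
1 | $574.16 | $3.44 | $58.94 | $518.66
2 | $518.66 | $3.11 | $88.29 | $433.48
3 | $433.48 | $2.60 | $117.64 | $318.44
4 | $318.44 | $1.91 | $146.99 | $173.36
5 | $173.36 | $1.04 | $174.40 | $0.00

$174.40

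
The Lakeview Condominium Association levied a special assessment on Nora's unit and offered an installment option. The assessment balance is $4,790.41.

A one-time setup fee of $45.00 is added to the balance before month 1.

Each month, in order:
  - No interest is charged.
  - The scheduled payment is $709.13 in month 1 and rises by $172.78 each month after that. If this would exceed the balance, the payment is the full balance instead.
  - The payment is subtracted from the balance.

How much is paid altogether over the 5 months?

Month 1: $4,835.41 − $709.13 → $4,126.28
Month 2: $4,126.28 − $881.91 → $3,244.37
Month 3: $3,244.37 − $1,054.69 → $2,189.68
Month 4: $2,189.68 − $1,227.47 → $962.21
Month 5: $962.21 − $962.21 → $0.00
Total paid: $4,835.41

$4,835.41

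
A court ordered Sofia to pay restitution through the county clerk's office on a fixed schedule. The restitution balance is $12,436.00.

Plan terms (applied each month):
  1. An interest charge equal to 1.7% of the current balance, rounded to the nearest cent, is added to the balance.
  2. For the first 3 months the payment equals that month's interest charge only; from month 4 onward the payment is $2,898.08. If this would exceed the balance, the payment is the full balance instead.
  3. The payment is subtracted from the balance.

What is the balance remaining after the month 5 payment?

# | Opening | Interest | Payment | End bal
1 | $12,436.00 | $211.41 | $211.41 | $12,436.00
2 | $12,436.00 | $211.41 | $211.41 | $12,436.00
3 | $12,436.00 | $211.41 | $211.41 | $12,436.00
4 | $12,436.00 | $211.41 | $2,898.08 | $9,749.33
5 | $9,749.33 | $165.74 | $2,898.08 | $7,016.99

$7,016.99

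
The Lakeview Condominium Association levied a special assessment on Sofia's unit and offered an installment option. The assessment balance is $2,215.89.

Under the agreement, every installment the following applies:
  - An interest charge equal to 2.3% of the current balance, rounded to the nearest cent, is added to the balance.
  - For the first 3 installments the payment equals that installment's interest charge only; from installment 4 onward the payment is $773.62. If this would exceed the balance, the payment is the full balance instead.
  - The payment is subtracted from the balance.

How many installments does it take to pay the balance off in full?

Installment 1: $2,215.89 +$50.97 interest = $2,266.86; pay $50.97 → $2,215.89
Installment 2: $2,215.89 +$50.97 interest = $2,266.86; pay $50.97 → $2,215.89
Installment 3: $2,215.89 +$50.97 interest = $2,266.86; pay $50.97 → $2,215.89
Installment 4: $2,215.89 +$50.97 interest = $2,266.86; pay $773.62 → $1,493.24
Installment 5: $1,493.24 +$34.34 interest = $1,527.58; pay $773.62 → $753.96
Installment 6: $753.96 +$17.34 interest = $771.30; pay $771.30 → $0.00
Balance reaches $0.00 in installment 6.

6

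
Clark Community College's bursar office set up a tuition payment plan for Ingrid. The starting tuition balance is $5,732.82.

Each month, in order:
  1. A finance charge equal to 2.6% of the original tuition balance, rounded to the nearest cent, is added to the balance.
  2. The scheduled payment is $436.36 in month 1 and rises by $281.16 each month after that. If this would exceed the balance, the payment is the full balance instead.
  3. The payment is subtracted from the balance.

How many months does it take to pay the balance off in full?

6

# | Opening | Interest | Payment | End bal
1 | $5,732.82 | $149.05 | $436.36 | $5,445.51
2 | $5,445.51 | $149.05 | $717.52 | $4,877.04
3 | $4,877.04 | $149.05 | $998.68 | $4,027.41
4 | $4,027.41 | $149.05 | $1,279.84 | $2,896.62
5 | $2,896.62 | $149.05 | $1,561.00 | $1,484.67
6 | $1,484.67 | $149.05 | $1,633.72 | $0.00
Balance reaches $0.00 in month 6.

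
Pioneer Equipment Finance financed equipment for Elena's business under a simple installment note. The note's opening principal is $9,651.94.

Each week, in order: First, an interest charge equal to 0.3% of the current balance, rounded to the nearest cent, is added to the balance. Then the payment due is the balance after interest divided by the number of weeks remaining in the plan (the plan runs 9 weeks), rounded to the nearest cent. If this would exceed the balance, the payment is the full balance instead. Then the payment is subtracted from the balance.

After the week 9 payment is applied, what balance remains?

Week 1: opening $9,651.94; interest $28.96 → $9,680.90; payment $1,075.66; balance $8,605.24
Week 2: opening $8,605.24; interest $25.82 → $8,631.06; payment $1,078.88; balance $7,552.18
Week 3: opening $7,552.18; interest $22.66 → $7,574.84; payment $1,082.12; balance $6,492.72
Week 4: opening $6,492.72; interest $19.48 → $6,512.20; payment $1,085.37; balance $5,426.83
Week 5: opening $5,426.83; interest $16.28 → $5,443.11; payment $1,088.62; balance $4,354.49
Week 6: opening $4,354.49; interest $13.06 → $4,367.55; payment $1,091.89; balance $3,275.66
Week 7: opening $3,275.66; interest $9.83 → $3,285.49; payment $1,095.16; balance $2,190.33
Week 8: opening $2,190.33; interest $6.57 → $2,196.90; payment $1,098.45; balance $1,098.45
Week 9: opening $1,098.45; interest $3.30 → $1,101.75; payment $1,101.75; balance $0.00

$0.00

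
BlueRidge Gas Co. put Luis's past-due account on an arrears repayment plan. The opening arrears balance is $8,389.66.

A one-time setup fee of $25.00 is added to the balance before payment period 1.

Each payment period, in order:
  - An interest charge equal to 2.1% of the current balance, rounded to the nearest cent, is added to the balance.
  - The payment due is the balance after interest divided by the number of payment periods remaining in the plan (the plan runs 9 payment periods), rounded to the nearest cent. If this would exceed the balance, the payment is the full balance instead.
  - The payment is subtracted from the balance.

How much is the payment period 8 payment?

$1,104.08

Payment period 1: opening $8,414.66; interest $176.71 → $8,591.37; payment $954.60; balance $7,636.77
Payment period 2: opening $7,636.77; interest $160.37 → $7,797.14; payment $974.64; balance $6,822.50
Payment period 3: opening $6,822.50; interest $143.27 → $6,965.77; payment $995.11; balance $5,970.66
Payment period 4: opening $5,970.66; interest $125.38 → $6,096.04; payment $1,016.01; balance $5,080.03
Payment period 5: opening $5,080.03; interest $106.68 → $5,186.71; payment $1,037.34; balance $4,149.37
Payment period 6: opening $4,149.37; interest $87.14 → $4,236.51; payment $1,059.13; balance $3,177.38
Payment period 7: opening $3,177.38; interest $66.72 → $3,244.10; payment $1,081.37; balance $2,162.73
Payment period 8: opening $2,162.73; interest $45.42 → $2,208.15; payment $1,104.08; balance $1,104.07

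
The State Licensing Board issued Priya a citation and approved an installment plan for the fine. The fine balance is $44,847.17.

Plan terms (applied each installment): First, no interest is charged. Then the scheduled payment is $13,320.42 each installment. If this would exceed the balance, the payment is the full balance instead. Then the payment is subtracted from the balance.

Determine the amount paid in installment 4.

# | Opening | Payment | End bal
1 | $44,847.17 | $13,320.42 | $31,526.75
2 | $31,526.75 | $13,320.42 | $18,206.33
3 | $18,206.33 | $13,320.42 | $4,885.91
4 | $4,885.91 | $4,885.91 | $0.00

$4,885.91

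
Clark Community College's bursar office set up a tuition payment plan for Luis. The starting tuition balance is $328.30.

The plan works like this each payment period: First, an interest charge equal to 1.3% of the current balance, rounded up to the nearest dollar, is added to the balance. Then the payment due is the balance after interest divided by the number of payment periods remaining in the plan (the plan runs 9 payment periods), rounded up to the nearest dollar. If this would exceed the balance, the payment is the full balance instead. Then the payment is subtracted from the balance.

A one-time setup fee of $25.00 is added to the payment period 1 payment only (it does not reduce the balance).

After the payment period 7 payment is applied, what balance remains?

$79.30

# | Opening | Interest | Payment | Fee | End bal
1 | $328.30 | $5.00 | $38.00 | $25.00 | $295.30
2 | $295.30 | $4.00 | $38.00 | — | $261.30
3 | $261.30 | $4.00 | $38.00 | — | $227.30
4 | $227.30 | $3.00 | $39.00 | — | $191.30
5 | $191.30 | $3.00 | $39.00 | — | $155.30
6 | $155.30 | $3.00 | $40.00 | — | $118.30
7 | $118.30 | $2.00 | $41.00 | — | $79.30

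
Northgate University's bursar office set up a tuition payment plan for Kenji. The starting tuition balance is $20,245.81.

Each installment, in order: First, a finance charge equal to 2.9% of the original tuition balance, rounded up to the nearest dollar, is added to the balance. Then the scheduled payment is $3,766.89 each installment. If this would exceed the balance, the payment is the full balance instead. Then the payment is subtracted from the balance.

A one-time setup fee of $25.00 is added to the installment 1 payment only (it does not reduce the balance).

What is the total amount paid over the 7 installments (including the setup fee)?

$24,386.81

Installment 1: opening $20,245.81; interest $588.00 → $20,833.81; payment $3,766.89 (+ $25.00 fee); balance $17,066.92
Installment 2: opening $17,066.92; interest $588.00 → $17,654.92; payment $3,766.89; balance $13,888.03
Installment 3: opening $13,888.03; interest $588.00 → $14,476.03; payment $3,766.89; balance $10,709.14
Installment 4: opening $10,709.14; interest $588.00 → $11,297.14; payment $3,766.89; balance $7,530.25
Installment 5: opening $7,530.25; interest $588.00 → $8,118.25; payment $3,766.89; balance $4,351.36
Installment 6: opening $4,351.36; interest $588.00 → $4,939.36; payment $3,766.89; balance $1,172.47
Installment 7: opening $1,172.47; interest $588.00 → $1,760.47; payment $1,760.47; balance $0.00
Total paid: $24,386.81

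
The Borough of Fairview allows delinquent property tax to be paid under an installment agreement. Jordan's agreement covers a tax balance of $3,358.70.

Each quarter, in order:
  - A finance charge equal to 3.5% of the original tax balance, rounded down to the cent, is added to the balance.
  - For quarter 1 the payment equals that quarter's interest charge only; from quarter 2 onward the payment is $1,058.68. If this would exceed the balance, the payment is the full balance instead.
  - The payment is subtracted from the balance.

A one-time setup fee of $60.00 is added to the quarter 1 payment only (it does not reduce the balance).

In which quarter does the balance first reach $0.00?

5

Quarter 1: opening $3,358.70; interest $117.55 → $3,476.25; payment $117.55 (+ $60.00 fee); balance $3,358.70
Quarter 2: opening $3,358.70; interest $117.55 → $3,476.25; payment $1,058.68; balance $2,417.57
Quarter 3: opening $2,417.57; interest $117.55 → $2,535.12; payment $1,058.68; balance $1,476.44
Quarter 4: opening $1,476.44; interest $117.55 → $1,593.99; payment $1,058.68; balance $535.31
Quarter 5: opening $535.31; interest $117.55 → $652.86; payment $652.86; balance $0.00
Balance reaches $0.00 in quarter 5.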